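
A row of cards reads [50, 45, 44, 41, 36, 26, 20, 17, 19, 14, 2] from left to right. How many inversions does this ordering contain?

54

Element-by-element contributions:
50 → 45, 44, 41, 36, 26, 20, 17, 19, 14, 2 → 10
45 → 44, 41, 36, 26, 20, 17, 19, 14, 2 → 9
44 → 41, 36, 26, 20, 17, 19, 14, 2 → 8
41 → 36, 26, 20, 17, 19, 14, 2 → 7
36 → 26, 20, 17, 19, 14, 2 → 6
26 → 20, 17, 19, 14, 2 → 5
20 → 17, 19, 14, 2 → 4
17 → 14, 2 → 2
19 → 14, 2 → 2
14 → 2 → 1
2 → none → 0
Sum: 10 + 9 + 8 + 7 + 6 + 5 + 4 + 2 + 2 + 1 + 0 = 54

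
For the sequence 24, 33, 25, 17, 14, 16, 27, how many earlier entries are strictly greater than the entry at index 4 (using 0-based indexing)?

4

The element at index 4 is 14.
Elements before it: 24, 33, 25, 17
Those larger than 14: 24, 33, 25, 17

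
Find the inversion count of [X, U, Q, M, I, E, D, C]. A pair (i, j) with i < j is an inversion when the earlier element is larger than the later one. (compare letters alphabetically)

28

Element-by-element contributions:
X → U, Q, M, I, E, D, C → 7
U → Q, M, I, E, D, C → 6
Q → M, I, E, D, C → 5
M → I, E, D, C → 4
I → E, D, C → 3
E → D, C → 2
D → C → 1
C → none → 0
Sum: 7 + 6 + 5 + 4 + 3 + 2 + 1 + 0 = 28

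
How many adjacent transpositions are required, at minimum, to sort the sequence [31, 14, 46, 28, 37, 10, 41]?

10

Each adjacent swap fixes exactly one inversion, so the minimum swap count equals the number of inversions.
Count inversions — for each element, later elements that are smaller:
31: 14, 28, 10 → 3
14: 10 → 1
46: 28, 37, 10, 41 → 4
28: 10 → 1
37: 10 → 1
10: none → 0
41: none → 0
Total inversions: 3 + 1 + 4 + 1 + 1 + 0 + 0 = 10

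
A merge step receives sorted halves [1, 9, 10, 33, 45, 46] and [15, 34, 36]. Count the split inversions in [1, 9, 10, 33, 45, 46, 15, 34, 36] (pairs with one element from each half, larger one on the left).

7 split inversions

For each element r of the right run, count left-run elements greater than r:
r = 15: 33, 45, 46 → 3
r = 34: 45, 46 → 2
r = 36: 45, 46 → 2
Cross-inversions: 3 + 2 + 2 = 7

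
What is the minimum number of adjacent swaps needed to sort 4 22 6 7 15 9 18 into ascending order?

6

Each adjacent swap fixes exactly one inversion, so the minimum swap count equals the number of inversions.
Count inversions — for each element, later elements that are smaller:
4: none → 0
22: 6, 7, 15, 9, 18 → 5
6: none → 0
7: none → 0
15: 9 → 1
9: none → 0
18: none → 0
Total inversions: 0 + 5 + 0 + 0 + 1 + 0 + 0 = 6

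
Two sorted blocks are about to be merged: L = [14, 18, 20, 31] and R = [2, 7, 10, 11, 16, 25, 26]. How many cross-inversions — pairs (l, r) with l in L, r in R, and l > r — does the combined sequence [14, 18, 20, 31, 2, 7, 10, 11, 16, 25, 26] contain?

For each element r of the right run, count left-run elements greater than r:
r = 2: 14, 18, 20, 31 → 4
r = 7: 14, 18, 20, 31 → 4
r = 10: 14, 18, 20, 31 → 4
r = 11: 14, 18, 20, 31 → 4
r = 16: 18, 20, 31 → 3
r = 25: 31 → 1
r = 26: 31 → 1
Cross-inversions: 4 + 4 + 4 + 4 + 3 + 1 + 1 = 21

21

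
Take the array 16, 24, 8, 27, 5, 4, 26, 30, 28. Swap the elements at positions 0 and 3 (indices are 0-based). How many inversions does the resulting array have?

16

Positions 0 and 3 hold 16 and 27; after swapping, the array is [27, 24, 8, 16, 5, 4, 26, 30, 28].
Sweep left to right; for each value list the smaller values that follow it:
27: 6
24: 4
8: 2
16: 2
5: 1
4: 0
26: 0
30: 1
28: 0
Sum: 6 + 4 + 2 + 2 + 1 + 0 + 0 + 1 + 0 = 16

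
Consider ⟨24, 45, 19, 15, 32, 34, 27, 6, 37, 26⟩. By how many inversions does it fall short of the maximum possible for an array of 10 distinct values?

22

Maximum inversions for 10 distinct elements is C(10, 2) = 10·9/2 = 45.
Current inversions — for each element, count later smaller elements:
24: 3
45: 8
19: 2
15: 1
32: 3
34: 3
27: 2
6: 0
37: 1
26: 0
Current total: 3 + 8 + 2 + 1 + 3 + 3 + 2 + 0 + 1 + 0 = 23
Shortfall: 45 − 23 = 22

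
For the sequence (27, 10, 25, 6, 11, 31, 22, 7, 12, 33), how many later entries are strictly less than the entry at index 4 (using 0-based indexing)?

1

The element at index 4 is 11.
Elements after it: 31, 22, 7, 12, 33
Those smaller than 11: 7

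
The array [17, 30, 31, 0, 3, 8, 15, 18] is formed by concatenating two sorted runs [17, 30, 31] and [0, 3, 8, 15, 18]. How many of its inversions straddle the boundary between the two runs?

For each element r of the right run, count left-run elements greater than r:
r = 0: 17, 30, 31 → 3
r = 3: 17, 30, 31 → 3
r = 8: 17, 30, 31 → 3
r = 15: 17, 30, 31 → 3
r = 18: 30, 31 → 2
Cross-inversions: 3 + 3 + 3 + 3 + 2 = 14

14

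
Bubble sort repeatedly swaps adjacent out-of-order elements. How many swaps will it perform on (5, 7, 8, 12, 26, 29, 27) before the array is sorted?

Minimum adjacent swaps = number of inversions (each swap of adjacent out-of-order elements removes one inversion and no swap can remove more).
Count inversions — for each element, later elements that are smaller:
5: none → 0
7: none → 0
8: none → 0
12: none → 0
26: none → 0
29: 27 → 1
27: none → 0
Total inversions: 0 + 0 + 0 + 0 + 0 + 1 + 0 = 1

1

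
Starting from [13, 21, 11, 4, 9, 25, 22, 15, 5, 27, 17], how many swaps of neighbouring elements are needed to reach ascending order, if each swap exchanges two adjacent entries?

23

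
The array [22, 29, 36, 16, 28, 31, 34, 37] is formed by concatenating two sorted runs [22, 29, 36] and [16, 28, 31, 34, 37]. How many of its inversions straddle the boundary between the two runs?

For each element r of the right run, count left-run elements greater than r:
r = 16: 22, 29, 36 → 3
r = 28: 29, 36 → 2
r = 31: 36 → 1
r = 34: 36 → 1
r = 37: none → 0
Cross-inversions: 3 + 2 + 1 + 1 + 0 = 7

7 cross-inversions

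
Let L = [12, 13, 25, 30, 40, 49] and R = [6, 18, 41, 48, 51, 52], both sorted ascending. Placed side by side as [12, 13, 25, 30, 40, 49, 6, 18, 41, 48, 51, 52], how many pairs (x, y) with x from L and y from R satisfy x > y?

Take each right-half value and tally the left-half values above it:
r = 6: 12, 13, 25, 30, 40, 49 → 6
r = 18: 25, 30, 40, 49 → 4
r = 41: 49 → 1
r = 48: 49 → 1
r = 51: none → 0
r = 52: none → 0
Cross-inversions: 6 + 4 + 1 + 1 + 0 + 0 = 12

Split inversions: 12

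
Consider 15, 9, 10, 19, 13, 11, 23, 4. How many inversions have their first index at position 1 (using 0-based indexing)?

1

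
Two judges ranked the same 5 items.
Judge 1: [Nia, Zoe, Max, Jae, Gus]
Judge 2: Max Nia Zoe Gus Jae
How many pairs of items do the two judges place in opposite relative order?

3 discordant pairs

Assign each item its position (1..5) in the first ordering, then rewrite the second ordering as that position sequence:
positions: Nia→1, Zoe→2, Max→3, Jae→4, Gus→5
second ordering as positions: [3, 1, 2, 5, 4]
Discordant pairs = inversions in this position sequence.
3: 1, 2 → 2
1: 0
2: 0
5: 4 → 1
4: 0
Total: 2 + 0 + 0 + 1 + 0 = 3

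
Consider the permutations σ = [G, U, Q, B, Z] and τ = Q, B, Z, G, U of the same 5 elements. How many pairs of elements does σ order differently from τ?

Assign each item its position (1..5) in the first ordering, then rewrite the second ordering as that position sequence:
positions: G→1, U→2, Q→3, B→4, Z→5
second ordering as positions: [3, 4, 5, 1, 2]
Discordant pairs = inversions in this position sequence.
3: 1, 2 → 2
4: 1, 2 → 2
5: 1, 2 → 2
1: 0
2: 0
Total: 2 + 2 + 2 + 0 + 0 = 6

6 discordant pairs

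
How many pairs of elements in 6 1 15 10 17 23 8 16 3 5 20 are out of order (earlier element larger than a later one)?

23 out-of-order pairs

Element-by-element contributions:
6: 3
1: 0
15: 4
10: 3
17: 4
23: 5
8: 2
16: 2
3: 0
5: 0
20: 0
Sum: 3 + 0 + 4 + 3 + 4 + 5 + 2 + 2 + 0 + 0 + 0 = 23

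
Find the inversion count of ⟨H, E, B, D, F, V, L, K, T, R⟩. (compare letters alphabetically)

There are 12 out-of-order pairs.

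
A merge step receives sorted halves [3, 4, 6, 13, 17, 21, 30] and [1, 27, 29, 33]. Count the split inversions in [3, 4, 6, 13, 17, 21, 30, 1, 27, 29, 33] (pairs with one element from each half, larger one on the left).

For each element r of the right run, count left-run elements greater than r:
r = 1: 3, 4, 6, 13, 17, 21, 30 → 7
r = 27: 30 → 1
r = 29: 30 → 1
r = 33: none → 0
Cross-inversions: 7 + 1 + 1 + 0 = 9

9 split inversions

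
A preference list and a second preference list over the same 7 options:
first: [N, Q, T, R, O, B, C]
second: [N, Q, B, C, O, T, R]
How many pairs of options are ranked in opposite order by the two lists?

8 pairs

Assign each item its position (1..7) in the first ordering, then rewrite the second ordering as that position sequence:
positions: N→1, Q→2, T→3, R→4, O→5, B→6, C→7
second ordering as positions: [1, 2, 6, 7, 5, 3, 4]
Discordant pairs = inversions in this position sequence.
1: 0
2: 0
6: 5, 3, 4 → 3
7: 5, 3, 4 → 3
5: 3, 4 → 2
3: 0
4: 0
Total: 0 + 0 + 3 + 3 + 2 + 0 + 0 = 8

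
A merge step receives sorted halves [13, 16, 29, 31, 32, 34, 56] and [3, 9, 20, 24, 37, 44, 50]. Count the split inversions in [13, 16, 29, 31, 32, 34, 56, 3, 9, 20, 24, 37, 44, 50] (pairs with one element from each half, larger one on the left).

There are 27 cross-inversions.

For each element r of the right run, count left-run elements greater than r:
r = 3: 13, 16, 29, 31, 32, 34, 56 → 7
r = 9: 13, 16, 29, 31, 32, 34, 56 → 7
r = 20: 29, 31, 32, 34, 56 → 5
r = 24: 29, 31, 32, 34, 56 → 5
r = 37: 56 → 1
r = 44: 56 → 1
r = 50: 56 → 1
Cross-inversions: 7 + 7 + 5 + 5 + 1 + 1 + 1 = 27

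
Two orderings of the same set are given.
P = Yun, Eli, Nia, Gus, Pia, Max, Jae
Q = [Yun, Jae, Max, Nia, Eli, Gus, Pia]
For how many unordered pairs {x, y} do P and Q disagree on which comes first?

10

Assign each item its position (1..7) in the first ordering, then rewrite the second ordering as that position sequence:
positions: Yun→1, Eli→2, Nia→3, Gus→4, Pia→5, Max→6, Jae→7
second ordering as positions: [1, 7, 6, 3, 2, 4, 5]
Discordant pairs = inversions in this position sequence.
1: 0
7: 6, 3, 2, 4, 5 → 5
6: 3, 2, 4, 5 → 4
3: 2 → 1
2: 0
4: 0
5: 0
Total: 0 + 5 + 4 + 1 + 0 + 0 + 0 = 10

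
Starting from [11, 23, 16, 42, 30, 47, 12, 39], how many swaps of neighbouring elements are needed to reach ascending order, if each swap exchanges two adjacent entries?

Minimum adjacent swaps = number of inversions (each swap of adjacent out-of-order elements removes one inversion and no swap can remove more).
Count inversions — for each element, later elements that are smaller:
11: none → 0
23: 16, 12 → 2
16: 12 → 1
42: 30, 12, 39 → 3
30: 12 → 1
47: 12, 39 → 2
12: none → 0
39: none → 0
Total inversions: 0 + 2 + 1 + 3 + 1 + 2 + 0 + 0 = 9

There are 9 swaps.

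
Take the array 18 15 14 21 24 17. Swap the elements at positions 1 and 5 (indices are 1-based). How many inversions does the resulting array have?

9

Positions 1 and 5 hold 18 and 24; after swapping, the array is [24, 15, 14, 21, 18, 17].
Sweep left to right; for each value list the smaller values that follow it:
24: 5
15: 1
14: 0
21: 2
18: 1
17: 0
Sum: 5 + 1 + 0 + 2 + 1 + 0 = 9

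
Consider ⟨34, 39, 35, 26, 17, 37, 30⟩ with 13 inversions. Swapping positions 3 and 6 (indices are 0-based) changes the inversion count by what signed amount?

+1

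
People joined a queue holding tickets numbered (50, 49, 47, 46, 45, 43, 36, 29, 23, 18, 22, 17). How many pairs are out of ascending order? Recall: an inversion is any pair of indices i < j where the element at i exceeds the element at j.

Count, for each position, how many later elements it exceeds:
50 → 49, 47, 46, 45, 43, 36, 29, 23, 18, 22, 17 → 11
49 → 47, 46, 45, 43, 36, 29, 23, 18, 22, 17 → 10
47 → 46, 45, 43, 36, 29, 23, 18, 22, 17 → 9
46 → 45, 43, 36, 29, 23, 18, 22, 17 → 8
45 → 43, 36, 29, 23, 18, 22, 17 → 7
43 → 36, 29, 23, 18, 22, 17 → 6
36 → 29, 23, 18, 22, 17 → 5
29 → 23, 18, 22, 17 → 4
23 → 18, 22, 17 → 3
18 → 17 → 1
22 → 17 → 1
17 → none → 0
Sum: 11 + 10 + 9 + 8 + 7 + 6 + 5 + 4 + 3 + 1 + 1 + 0 = 65

65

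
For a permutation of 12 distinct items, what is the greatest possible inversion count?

66 inversions

A reversed (strictly descending) arrangement makes every pair an inversion, giving C(12, 2) inversions.
C(12, 2) = 12·11/2 = 66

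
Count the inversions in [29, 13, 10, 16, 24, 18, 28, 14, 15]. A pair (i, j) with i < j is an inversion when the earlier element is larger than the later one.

18

Sweep left to right; for each value list the smaller values that follow it:
29: 8
13: 1
10: 0
16: 2
24: 3
18: 2
28: 2
14: 0
15: 0
Sum: 8 + 1 + 0 + 2 + 3 + 2 + 2 + 0 + 0 = 18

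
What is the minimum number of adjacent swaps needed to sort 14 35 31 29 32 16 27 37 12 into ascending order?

20 swaps

Each adjacent swap fixes exactly one inversion, so the minimum swap count equals the number of inversions.
Count inversions — for each element, later elements that are smaller:
14: 12 → 1
35: 31, 29, 32, 16, 27, 12 → 6
31: 29, 16, 27, 12 → 4
29: 16, 27, 12 → 3
32: 16, 27, 12 → 3
16: 12 → 1
27: 12 → 1
37: 12 → 1
12: none → 0
Total inversions: 1 + 6 + 4 + 3 + 3 + 1 + 1 + 1 + 0 = 20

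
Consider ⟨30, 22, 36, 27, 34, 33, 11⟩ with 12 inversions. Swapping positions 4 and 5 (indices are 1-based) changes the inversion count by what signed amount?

+1

Positions 4 and 5 hold 27 and 34; after swapping, the array is [30, 22, 36, 34, 27, 33, 11].
Count, for each position, how many later elements it exceeds:
30: 3
22: 1
36: 4
34: 3
27: 1
33: 1
11: 0
Sum: 3 + 1 + 4 + 3 + 1 + 1 + 0 = 13
Change: 13 − 12 = +1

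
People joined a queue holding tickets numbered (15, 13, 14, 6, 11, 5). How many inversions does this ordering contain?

Count, for each position, how many later elements it exceeds:
15 → 13, 14, 6, 11, 5 → 5
13 → 6, 11, 5 → 3
14 → 6, 11, 5 → 3
6 → 5 → 1
11 → 5 → 1
5 → none → 0
Sum: 5 + 3 + 3 + 1 + 1 + 0 = 13

13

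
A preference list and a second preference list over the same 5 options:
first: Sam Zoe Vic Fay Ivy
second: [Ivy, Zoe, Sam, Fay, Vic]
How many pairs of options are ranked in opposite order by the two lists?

Assign each item its position (1..5) in the first ordering, then rewrite the second ordering as that position sequence:
positions: Sam→1, Zoe→2, Vic→3, Fay→4, Ivy→5
second ordering as positions: [5, 2, 1, 4, 3]
Discordant pairs = inversions in this position sequence.
5: 2, 1, 4, 3 → 4
2: 1 → 1
1: 0
4: 3 → 1
3: 0
Total: 4 + 1 + 0 + 1 + 0 = 6

6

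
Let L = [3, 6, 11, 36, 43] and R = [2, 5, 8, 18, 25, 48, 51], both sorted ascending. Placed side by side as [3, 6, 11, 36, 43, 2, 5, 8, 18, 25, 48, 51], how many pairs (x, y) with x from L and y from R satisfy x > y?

Take each right-half value and tally the left-half values above it:
r = 2: 3, 6, 11, 36, 43 → 5
r = 5: 6, 11, 36, 43 → 4
r = 8: 11, 36, 43 → 3
r = 18: 36, 43 → 2
r = 25: 36, 43 → 2
r = 48: none → 0
r = 51: none → 0
Cross-inversions: 5 + 4 + 3 + 2 + 2 + 0 + 0 = 16

16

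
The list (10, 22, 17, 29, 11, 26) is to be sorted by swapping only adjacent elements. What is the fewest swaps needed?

Minimum adjacent swaps = number of inversions (each swap of adjacent out-of-order elements removes one inversion and no swap can remove more).
Count inversions — for each element, later elements that are smaller:
10: none → 0
22: 17, 11 → 2
17: 11 → 1
29: 11, 26 → 2
11: none → 0
26: none → 0
Total inversions: 0 + 2 + 1 + 2 + 0 + 0 = 5

5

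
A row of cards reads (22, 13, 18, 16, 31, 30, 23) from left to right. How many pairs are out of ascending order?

7

Element-by-element contributions:
22: 3
13: 0
18: 1
16: 0
31: 2
30: 1
23: 0
Sum: 3 + 0 + 1 + 0 + 2 + 1 + 0 = 7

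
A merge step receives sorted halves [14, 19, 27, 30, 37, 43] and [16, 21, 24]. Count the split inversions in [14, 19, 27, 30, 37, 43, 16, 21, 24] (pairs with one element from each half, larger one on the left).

Take each right-half value and tally the left-half values above it:
r = 16: 19, 27, 30, 37, 43 → 5
r = 21: 27, 30, 37, 43 → 4
r = 24: 27, 30, 37, 43 → 4
Cross-inversions: 5 + 4 + 4 = 13

Split inversions: 13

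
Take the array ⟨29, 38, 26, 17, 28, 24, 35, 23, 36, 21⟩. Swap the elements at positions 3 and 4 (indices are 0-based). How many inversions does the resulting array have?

28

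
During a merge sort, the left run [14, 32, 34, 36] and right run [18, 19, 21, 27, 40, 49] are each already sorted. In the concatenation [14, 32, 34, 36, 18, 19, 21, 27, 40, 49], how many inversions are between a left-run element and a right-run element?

Take each right-half value and tally the left-half values above it:
r = 18: 32, 34, 36 → 3
r = 19: 32, 34, 36 → 3
r = 21: 32, 34, 36 → 3
r = 27: 32, 34, 36 → 3
r = 40: none → 0
r = 49: none → 0
Cross-inversions: 3 + 3 + 3 + 3 + 0 + 0 = 12

There are 12 split inversions.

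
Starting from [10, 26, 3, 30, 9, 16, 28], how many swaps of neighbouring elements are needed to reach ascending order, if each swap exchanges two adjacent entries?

The minimum number of adjacent swaps to sort an array equals its inversion count, since every such swap removes exactly one inversion.
Count inversions — for each element, later elements that are smaller:
10: 3, 9 → 2
26: 3, 9, 16 → 3
3: none → 0
30: 9, 16, 28 → 3
9: none → 0
16: none → 0
28: none → 0
Total inversions: 2 + 3 + 0 + 3 + 0 + 0 + 0 = 8

8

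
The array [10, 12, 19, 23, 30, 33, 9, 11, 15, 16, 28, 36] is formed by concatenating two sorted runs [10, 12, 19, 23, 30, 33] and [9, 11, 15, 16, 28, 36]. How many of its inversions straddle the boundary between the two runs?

21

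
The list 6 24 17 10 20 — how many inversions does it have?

There are 4 out-of-order pairs.

Out-of-order index pairs (1-indexed):
(2,3): 24 > 17
(2,4): 24 > 10
(2,5): 24 > 20
(3,4): 17 > 10
That's 4 pairs.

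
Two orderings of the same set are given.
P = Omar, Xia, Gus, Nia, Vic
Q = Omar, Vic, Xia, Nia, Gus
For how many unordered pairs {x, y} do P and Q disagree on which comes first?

4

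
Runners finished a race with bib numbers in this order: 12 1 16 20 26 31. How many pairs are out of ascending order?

1

For each element, count later entries that are smaller:
12: 1
1: 0
16: 0
20: 0
26: 0
31: 0
Sum: 1 + 0 + 0 + 0 + 0 + 0 = 1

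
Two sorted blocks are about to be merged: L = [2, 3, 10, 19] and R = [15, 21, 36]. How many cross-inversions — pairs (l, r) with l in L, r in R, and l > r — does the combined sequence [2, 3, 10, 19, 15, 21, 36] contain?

Take each right-half value and tally the left-half values above it:
r = 15: 19 → 1
r = 21: none → 0
r = 36: none → 0
Cross-inversions: 1 + 0 + 0 = 1

1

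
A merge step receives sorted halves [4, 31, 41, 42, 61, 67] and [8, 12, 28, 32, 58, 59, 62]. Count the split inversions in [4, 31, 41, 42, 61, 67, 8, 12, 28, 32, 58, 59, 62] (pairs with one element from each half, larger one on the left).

Split inversions: 24

For each element r of the right run, count left-run elements greater than r:
r = 8: 31, 41, 42, 61, 67 → 5
r = 12: 31, 41, 42, 61, 67 → 5
r = 28: 31, 41, 42, 61, 67 → 5
r = 32: 41, 42, 61, 67 → 4
r = 58: 61, 67 → 2
r = 59: 61, 67 → 2
r = 62: 67 → 1
Cross-inversions: 5 + 5 + 5 + 4 + 2 + 2 + 1 = 24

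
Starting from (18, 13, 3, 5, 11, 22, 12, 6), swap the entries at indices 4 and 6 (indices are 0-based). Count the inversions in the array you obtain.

Positions 4 and 6 hold 11 and 12; after swapping, the array is [18, 13, 3, 5, 12, 22, 11, 6].
For each element, count later entries that are smaller:
18: 6
13: 5
3: 0
5: 0
12: 2
22: 2
11: 1
6: 0
Sum: 6 + 5 + 0 + 0 + 2 + 2 + 1 + 0 = 16

16 inversions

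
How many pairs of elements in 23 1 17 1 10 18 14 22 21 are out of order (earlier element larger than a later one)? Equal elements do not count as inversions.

Element-by-element contributions:
23: 8
1: 0
17: 3
1: 0
10: 0
18: 1
14: 0
22: 1
21: 0
Sum: 8 + 0 + 3 + 0 + 0 + 1 + 0 + 1 + 0 = 13

13 inversions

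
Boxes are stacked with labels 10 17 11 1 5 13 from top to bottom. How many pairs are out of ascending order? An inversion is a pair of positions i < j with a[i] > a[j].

Out-of-order pairs: 8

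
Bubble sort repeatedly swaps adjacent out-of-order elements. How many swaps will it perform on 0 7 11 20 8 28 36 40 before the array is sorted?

Minimum adjacent swaps = number of inversions (each swap of adjacent out-of-order elements removes one inversion and no swap can remove more).
Count inversions — for each element, later elements that are smaller:
0: none → 0
7: none → 0
11: 8 → 1
20: 8 → 1
8: none → 0
28: none → 0
36: none → 0
40: none → 0
Total inversions: 0 + 0 + 1 + 1 + 0 + 0 + 0 + 0 = 2

2 adjacent swaps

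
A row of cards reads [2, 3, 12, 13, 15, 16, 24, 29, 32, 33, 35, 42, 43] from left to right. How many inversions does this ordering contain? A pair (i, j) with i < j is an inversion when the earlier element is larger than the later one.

0 out-of-order pairs

For each element, count later entries that are smaller:
2: 0
3: 0
12: 0
13: 0
15: 0
16: 0
24: 0
29: 0
32: 0
33: 0
35: 0
42: 0
43: 0
Sum: 0 + 0 + 0 + 0 + 0 + 0 + 0 + 0 + 0 + 0 + 0 + 0 + 0 = 0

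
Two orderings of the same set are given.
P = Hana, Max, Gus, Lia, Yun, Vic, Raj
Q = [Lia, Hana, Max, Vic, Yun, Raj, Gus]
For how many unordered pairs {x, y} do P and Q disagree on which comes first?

Assign each item its position (1..7) in the first ordering, then rewrite the second ordering as that position sequence:
positions: Hana→1, Max→2, Gus→3, Lia→4, Yun→5, Vic→6, Raj→7
second ordering as positions: [4, 1, 2, 6, 5, 7, 3]
Discordant pairs = inversions in this position sequence.
4: 1, 2, 3 → 3
1: 0
2: 0
6: 5, 3 → 2
5: 3 → 1
7: 3 → 1
3: 0
Total: 3 + 0 + 0 + 2 + 1 + 1 + 0 = 7

7 disagreeing pairs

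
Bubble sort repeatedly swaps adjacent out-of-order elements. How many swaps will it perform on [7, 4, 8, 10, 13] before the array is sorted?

1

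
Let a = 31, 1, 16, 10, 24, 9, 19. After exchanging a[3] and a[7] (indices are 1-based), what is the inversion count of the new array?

Positions 3 and 7 hold 16 and 19; after swapping, the array is [31, 1, 19, 10, 24, 9, 16].
Sweep left to right; for each value list the smaller values that follow it:
31: 6
1: 0
19: 3
10: 1
24: 2
9: 0
16: 0
Sum: 6 + 0 + 3 + 1 + 2 + 0 + 0 = 12

12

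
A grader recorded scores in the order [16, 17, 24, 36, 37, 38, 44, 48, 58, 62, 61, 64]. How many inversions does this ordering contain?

1 out-of-order pair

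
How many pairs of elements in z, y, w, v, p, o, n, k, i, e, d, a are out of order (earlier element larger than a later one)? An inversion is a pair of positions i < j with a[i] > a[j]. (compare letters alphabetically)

Element-by-element contributions:
z: 11
y: 10
w: 9
v: 8
p: 7
o: 6
n: 5
k: 4
i: 3
e: 2
d: 1
a: 0
Sum: 11 + 10 + 9 + 8 + 7 + 6 + 5 + 4 + 3 + 2 + 1 + 0 = 66

66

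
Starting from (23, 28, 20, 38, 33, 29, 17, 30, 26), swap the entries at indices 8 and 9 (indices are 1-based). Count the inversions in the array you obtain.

Positions 8 and 9 hold 30 and 26; after swapping, the array is [23, 28, 20, 38, 33, 29, 17, 26, 30].
Count, for each position, how many later elements it exceeds:
23 → 20, 17 → 2
28 → 20, 17, 26 → 3
20 → 17 → 1
38 → 33, 29, 17, 26, 30 → 5
33 → 29, 17, 26, 30 → 4
29 → 17, 26 → 2
17 → none → 0
26 → none → 0
30 → none → 0
Sum: 2 + 3 + 1 + 5 + 4 + 2 + 0 + 0 + 0 = 17

17 inversions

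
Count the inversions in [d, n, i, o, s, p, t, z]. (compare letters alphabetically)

Sweep left to right; for each value list the smaller values that follow it:
d → none → 0
n → i → 1
i → none → 0
o → none → 0
s → p → 1
p → none → 0
t → none → 0
z → none → 0
Sum: 0 + 1 + 0 + 0 + 1 + 0 + 0 + 0 = 2

2 inversions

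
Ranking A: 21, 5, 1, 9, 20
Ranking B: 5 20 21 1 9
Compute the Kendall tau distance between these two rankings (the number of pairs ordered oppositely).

Assign each item its position (1..5) in the first ordering, then rewrite the second ordering as that position sequence:
positions: 21→1, 5→2, 1→3, 9→4, 20→5
second ordering as positions: [2, 5, 1, 3, 4]
Discordant pairs = inversions in this position sequence.
2: 1 → 1
5: 1, 3, 4 → 3
1: 0
3: 0
4: 0
Total: 1 + 3 + 0 + 0 + 0 = 4

4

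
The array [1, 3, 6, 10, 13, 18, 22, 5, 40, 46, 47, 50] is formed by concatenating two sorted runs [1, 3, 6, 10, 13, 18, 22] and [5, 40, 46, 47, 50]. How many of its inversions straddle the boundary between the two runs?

5 cross-inversions

For each element r of the right run, count left-run elements greater than r:
r = 5: 6, 10, 13, 18, 22 → 5
r = 40: none → 0
r = 46: none → 0
r = 47: none → 0
r = 50: none → 0
Cross-inversions: 5 + 0 + 0 + 0 + 0 = 5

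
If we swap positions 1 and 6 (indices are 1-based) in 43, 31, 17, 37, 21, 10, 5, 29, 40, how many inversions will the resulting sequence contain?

Positions 1 and 6 hold 43 and 10; after swapping, the array is [10, 31, 17, 37, 21, 43, 5, 29, 40].
For each element, count later entries that are smaller:
10: 1
31: 4
17: 1
37: 3
21: 1
43: 3
5: 0
29: 0
40: 0
Sum: 1 + 4 + 1 + 3 + 1 + 3 + 0 + 0 + 0 = 13

Inversions: 13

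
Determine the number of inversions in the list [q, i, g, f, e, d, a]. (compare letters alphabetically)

21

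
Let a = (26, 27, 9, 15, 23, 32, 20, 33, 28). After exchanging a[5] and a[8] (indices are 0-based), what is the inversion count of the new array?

Positions 5 and 8 hold 32 and 28; after swapping, the array is [26, 27, 9, 15, 23, 28, 20, 33, 32].
Sweep left to right; for each value list the smaller values that follow it:
26 → 9, 15, 23, 20 → 4
27 → 9, 15, 23, 20 → 4
9 → none → 0
15 → none → 0
23 → 20 → 1
28 → 20 → 1
20 → none → 0
33 → 32 → 1
32 → none → 0
Sum: 4 + 4 + 0 + 0 + 1 + 1 + 0 + 1 + 0 = 11

There are 11 inversions.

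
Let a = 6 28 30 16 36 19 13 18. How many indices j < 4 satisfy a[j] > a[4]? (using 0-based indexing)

0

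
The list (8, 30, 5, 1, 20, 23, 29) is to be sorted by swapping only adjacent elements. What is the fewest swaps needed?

8 swaps

Minimum adjacent swaps = number of inversions (each swap of adjacent out-of-order elements removes one inversion and no swap can remove more).
Count inversions — for each element, later elements that are smaller:
8: 5, 1 → 2
30: 5, 1, 20, 23, 29 → 5
5: 1 → 1
1: none → 0
20: none → 0
23: none → 0
29: none → 0
Total inversions: 2 + 5 + 1 + 0 + 0 + 0 + 0 = 8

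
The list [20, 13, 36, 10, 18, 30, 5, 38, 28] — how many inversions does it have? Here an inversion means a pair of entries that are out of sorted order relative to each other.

Element-by-element contributions:
20 → 13, 10, 18, 5 → 4
13 → 10, 5 → 2
36 → 10, 18, 30, 5, 28 → 5
10 → 5 → 1
18 → 5 → 1
30 → 5, 28 → 2
5 → none → 0
38 → 28 → 1
28 → none → 0
Sum: 4 + 2 + 5 + 1 + 1 + 2 + 0 + 1 + 0 = 16

Inversions: 16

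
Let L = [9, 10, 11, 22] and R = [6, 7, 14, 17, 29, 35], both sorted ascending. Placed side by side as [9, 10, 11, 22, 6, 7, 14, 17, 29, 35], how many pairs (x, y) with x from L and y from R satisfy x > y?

10 cross-inversions

Count, for every r in R, how many entries of L exceed r:
r = 6: 9, 10, 11, 22 → 4
r = 7: 9, 10, 11, 22 → 4
r = 14: 22 → 1
r = 17: 22 → 1
r = 29: none → 0
r = 35: none → 0
Cross-inversions: 4 + 4 + 1 + 1 + 0 + 0 = 10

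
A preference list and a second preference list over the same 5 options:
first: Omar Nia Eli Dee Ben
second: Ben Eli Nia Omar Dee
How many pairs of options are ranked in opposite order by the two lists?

7

Assign each item its position (1..5) in the first ordering, then rewrite the second ordering as that position sequence:
positions: Omar→1, Nia→2, Eli→3, Dee→4, Ben→5
second ordering as positions: [5, 3, 2, 1, 4]
Discordant pairs = inversions in this position sequence.
5: 3, 2, 1, 4 → 4
3: 2, 1 → 2
2: 1 → 1
1: 0
4: 0
Total: 4 + 2 + 1 + 0 + 0 = 7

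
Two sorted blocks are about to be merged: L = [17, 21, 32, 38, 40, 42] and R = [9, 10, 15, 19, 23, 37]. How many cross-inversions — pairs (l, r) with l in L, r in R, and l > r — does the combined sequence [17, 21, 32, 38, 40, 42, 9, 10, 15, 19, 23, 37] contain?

30 cross-inversions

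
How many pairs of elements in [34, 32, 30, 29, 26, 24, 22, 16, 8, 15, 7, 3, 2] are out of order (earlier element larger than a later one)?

Element-by-element contributions:
34 → 32, 30, 29, 26, 24, 22, 16, 8, 15, 7, 3, 2 → 12
32 → 30, 29, 26, 24, 22, 16, 8, 15, 7, 3, 2 → 11
30 → 29, 26, 24, 22, 16, 8, 15, 7, 3, 2 → 10
29 → 26, 24, 22, 16, 8, 15, 7, 3, 2 → 9
26 → 24, 22, 16, 8, 15, 7, 3, 2 → 8
24 → 22, 16, 8, 15, 7, 3, 2 → 7
22 → 16, 8, 15, 7, 3, 2 → 6
16 → 8, 15, 7, 3, 2 → 5
8 → 7, 3, 2 → 3
15 → 7, 3, 2 → 3
7 → 3, 2 → 2
3 → 2 → 1
2 → none → 0
Sum: 12 + 11 + 10 + 9 + 8 + 7 + 6 + 5 + 3 + 3 + 2 + 1 + 0 = 77

There are 77 inversions.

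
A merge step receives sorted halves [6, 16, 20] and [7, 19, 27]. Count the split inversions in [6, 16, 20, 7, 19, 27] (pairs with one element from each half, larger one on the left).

For each element r of the right run, count left-run elements greater than r:
r = 7: 16, 20 → 2
r = 19: 20 → 1
r = 27: none → 0
Cross-inversions: 2 + 1 + 0 = 3

Split inversions: 3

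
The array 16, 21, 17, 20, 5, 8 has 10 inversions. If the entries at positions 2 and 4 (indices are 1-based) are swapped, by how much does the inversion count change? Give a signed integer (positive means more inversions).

-1

Positions 2 and 4 hold 21 and 20; after swapping, the array is [16, 20, 17, 21, 5, 8].
Sweep left to right; for each value list the smaller values that follow it:
16: 2
20: 3
17: 2
21: 2
5: 0
8: 0
Sum: 2 + 3 + 2 + 2 + 0 + 0 = 9
Change: 9 − 10 = -1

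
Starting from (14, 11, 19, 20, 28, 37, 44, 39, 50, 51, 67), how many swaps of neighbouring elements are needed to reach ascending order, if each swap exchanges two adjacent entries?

2 swaps

The minimum number of adjacent swaps to sort an array equals its inversion count, since every such swap removes exactly one inversion.
Count inversions — for each element, later elements that are smaller:
14: 11 → 1
11: none → 0
19: none → 0
20: none → 0
28: none → 0
37: none → 0
44: 39 → 1
39: none → 0
50: none → 0
51: none → 0
67: none → 0
Total inversions: 1 + 0 + 0 + 0 + 0 + 0 + 1 + 0 + 0 + 0 + 0 = 2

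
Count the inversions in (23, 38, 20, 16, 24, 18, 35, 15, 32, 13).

29 inversions

Sweep left to right; for each value list the smaller values that follow it:
23 → 20, 16, 18, 15, 13 → 5
38 → 20, 16, 24, 18, 35, 15, 32, 13 → 8
20 → 16, 18, 15, 13 → 4
16 → 15, 13 → 2
24 → 18, 15, 13 → 3
18 → 15, 13 → 2
35 → 15, 32, 13 → 3
15 → 13 → 1
32 → 13 → 1
13 → none → 0
Sum: 5 + 8 + 4 + 2 + 3 + 2 + 3 + 1 + 1 + 0 = 29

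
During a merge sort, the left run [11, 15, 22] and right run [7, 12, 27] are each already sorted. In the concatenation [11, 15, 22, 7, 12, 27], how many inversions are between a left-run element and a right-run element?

Take each right-half value and tally the left-half values above it:
r = 7: 11, 15, 22 → 3
r = 12: 15, 22 → 2
r = 27: none → 0
Cross-inversions: 3 + 2 + 0 = 5

5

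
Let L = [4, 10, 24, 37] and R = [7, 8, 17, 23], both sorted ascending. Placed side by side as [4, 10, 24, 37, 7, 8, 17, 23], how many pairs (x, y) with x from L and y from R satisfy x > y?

Count, for every r in R, how many entries of L exceed r:
r = 7: 10, 24, 37 → 3
r = 8: 10, 24, 37 → 3
r = 17: 24, 37 → 2
r = 23: 24, 37 → 2
Cross-inversions: 3 + 3 + 2 + 2 = 10

10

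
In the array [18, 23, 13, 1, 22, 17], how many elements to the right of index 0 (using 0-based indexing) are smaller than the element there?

3

The element at index 0 is 18.
Elements after it: 23, 13, 1, 22, 17
Those smaller than 18: 13, 1, 17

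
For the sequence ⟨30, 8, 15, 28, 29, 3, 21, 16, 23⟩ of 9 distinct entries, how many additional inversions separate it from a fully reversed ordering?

Maximum inversions for 9 distinct elements is C(9, 2) = 9·8/2 = 36.
Current inversions — for each element, count later smaller elements:
30: 8
8: 1
15: 1
28: 4
29: 4
3: 0
21: 1
16: 0
23: 0
Current total: 8 + 1 + 1 + 4 + 4 + 0 + 1 + 0 + 0 = 19
Shortfall: 36 − 19 = 17

17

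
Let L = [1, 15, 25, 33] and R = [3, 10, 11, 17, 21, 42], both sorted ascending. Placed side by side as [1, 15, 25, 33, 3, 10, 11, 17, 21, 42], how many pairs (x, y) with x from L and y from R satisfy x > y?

For each element r of the right run, count left-run elements greater than r:
r = 3: 15, 25, 33 → 3
r = 10: 15, 25, 33 → 3
r = 11: 15, 25, 33 → 3
r = 17: 25, 33 → 2
r = 21: 25, 33 → 2
r = 42: none → 0
Cross-inversions: 3 + 3 + 3 + 2 + 2 + 0 = 13

There are 13 cross-inversions.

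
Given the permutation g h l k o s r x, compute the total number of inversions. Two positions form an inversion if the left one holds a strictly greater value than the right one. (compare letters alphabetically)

Count, for each position, how many later elements it exceeds:
g → none → 0
h → none → 0
l → k → 1
k → none → 0
o → none → 0
s → r → 1
r → none → 0
x → none → 0
Sum: 0 + 0 + 1 + 0 + 0 + 1 + 0 + 0 = 2

2 out-of-order pairs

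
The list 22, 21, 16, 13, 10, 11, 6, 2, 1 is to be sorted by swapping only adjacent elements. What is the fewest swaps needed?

35 adjacent swaps

The minimum number of adjacent swaps to sort an array equals its inversion count, since every such swap removes exactly one inversion.
Count inversions — for each element, later elements that are smaller:
22: 21, 16, 13, 10, 11, 6, 2, 1 → 8
21: 16, 13, 10, 11, 6, 2, 1 → 7
16: 13, 10, 11, 6, 2, 1 → 6
13: 10, 11, 6, 2, 1 → 5
10: 6, 2, 1 → 3
11: 6, 2, 1 → 3
6: 2, 1 → 2
2: 1 → 1
1: none → 0
Total inversions: 8 + 7 + 6 + 5 + 3 + 3 + 2 + 1 + 0 = 35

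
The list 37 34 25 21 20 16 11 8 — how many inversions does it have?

Sweep left to right; for each value list the smaller values that follow it:
37 → 34, 25, 21, 20, 16, 11, 8 → 7
34 → 25, 21, 20, 16, 11, 8 → 6
25 → 21, 20, 16, 11, 8 → 5
21 → 20, 16, 11, 8 → 4
20 → 16, 11, 8 → 3
16 → 11, 8 → 2
11 → 8 → 1
8 → none → 0
Sum: 7 + 6 + 5 + 4 + 3 + 2 + 1 + 0 = 28

28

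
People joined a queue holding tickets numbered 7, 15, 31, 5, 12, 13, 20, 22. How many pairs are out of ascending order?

For each element, count later entries that are smaller:
7 → 5 → 1
15 → 5, 12, 13 → 3
31 → 5, 12, 13, 20, 22 → 5
5 → none → 0
12 → none → 0
13 → none → 0
20 → none → 0
22 → none → 0
Sum: 1 + 3 + 5 + 0 + 0 + 0 + 0 + 0 = 9

Out-of-order pairs: 9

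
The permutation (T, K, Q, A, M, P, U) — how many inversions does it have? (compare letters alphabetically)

Element-by-element contributions:
T → K, Q, A, M, P → 5
K → A → 1
Q → A, M, P → 3
A → none → 0
M → none → 0
P → none → 0
U → none → 0
Sum: 5 + 1 + 3 + 0 + 0 + 0 + 0 = 9

9 inversions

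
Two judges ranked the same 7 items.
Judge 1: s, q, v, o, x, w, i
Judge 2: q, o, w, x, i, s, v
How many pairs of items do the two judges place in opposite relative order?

10

Assign each item its position (1..7) in the first ordering, then rewrite the second ordering as that position sequence:
positions: s→1, q→2, v→3, o→4, x→5, w→6, i→7
second ordering as positions: [2, 4, 6, 5, 7, 1, 3]
Discordant pairs = inversions in this position sequence.
2: 1 → 1
4: 1, 3 → 2
6: 5, 1, 3 → 3
5: 1, 3 → 2
7: 1, 3 → 2
1: 0
3: 0
Total: 1 + 2 + 3 + 2 + 2 + 0 + 0 = 10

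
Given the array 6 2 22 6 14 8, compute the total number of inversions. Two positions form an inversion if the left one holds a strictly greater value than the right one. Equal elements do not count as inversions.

Listing every pair i<j with a[i]>a[j] (using 1-based positions):
(1,2): 6 > 2
(3,4): 22 > 6
(3,5): 22 > 14
(3,6): 22 > 8
(5,6): 14 > 8
That's 5 pairs.

5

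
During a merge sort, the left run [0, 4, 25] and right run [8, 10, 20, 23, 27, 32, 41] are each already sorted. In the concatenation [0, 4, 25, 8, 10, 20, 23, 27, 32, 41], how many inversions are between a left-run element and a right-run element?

For each element r of the right run, count left-run elements greater than r:
r = 8: 25 → 1
r = 10: 25 → 1
r = 20: 25 → 1
r = 23: 25 → 1
r = 27: none → 0
r = 32: none → 0
r = 41: none → 0
Cross-inversions: 1 + 1 + 1 + 1 + 0 + 0 + 0 = 4

Split inversions: 4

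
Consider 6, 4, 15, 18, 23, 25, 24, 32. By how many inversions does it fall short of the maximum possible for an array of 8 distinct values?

Maximum inversions for 8 distinct elements is C(8, 2) = 8·7/2 = 28.
Current inversions — for each element, count later smaller elements:
6: 1
4: 0
15: 0
18: 0
23: 0
25: 1
24: 0
32: 0
Current total: 1 + 0 + 0 + 0 + 0 + 1 + 0 + 0 = 2
Shortfall: 28 − 2 = 26

26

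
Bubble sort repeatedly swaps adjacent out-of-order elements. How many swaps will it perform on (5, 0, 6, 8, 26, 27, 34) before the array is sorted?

There is 1 swap.

Minimum adjacent swaps = number of inversions (each swap of adjacent out-of-order elements removes one inversion and no swap can remove more).
Count inversions — for each element, later elements that are smaller:
5: 0 → 1
0: none → 0
6: none → 0
8: none → 0
26: none → 0
27: none → 0
34: none → 0
Total inversions: 1 + 0 + 0 + 0 + 0 + 0 + 0 = 1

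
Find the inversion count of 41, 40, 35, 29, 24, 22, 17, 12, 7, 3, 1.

For each element, count later entries that are smaller:
41 → 40, 35, 29, 24, 22, 17, 12, 7, 3, 1 → 10
40 → 35, 29, 24, 22, 17, 12, 7, 3, 1 → 9
35 → 29, 24, 22, 17, 12, 7, 3, 1 → 8
29 → 24, 22, 17, 12, 7, 3, 1 → 7
24 → 22, 17, 12, 7, 3, 1 → 6
22 → 17, 12, 7, 3, 1 → 5
17 → 12, 7, 3, 1 → 4
12 → 7, 3, 1 → 3
7 → 3, 1 → 2
3 → 1 → 1
1 → none → 0
Sum: 10 + 9 + 8 + 7 + 6 + 5 + 4 + 3 + 2 + 1 + 0 = 55

55 out-of-order pairs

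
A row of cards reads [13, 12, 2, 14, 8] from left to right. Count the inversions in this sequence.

There are 6 out-of-order pairs.

Out-of-order index pairs (1-indexed):
(1,2): 13 > 12
(1,3): 13 > 2
(1,5): 13 > 8
(2,3): 12 > 2
(2,5): 12 > 8
(4,5): 14 > 8
That's 6 pairs.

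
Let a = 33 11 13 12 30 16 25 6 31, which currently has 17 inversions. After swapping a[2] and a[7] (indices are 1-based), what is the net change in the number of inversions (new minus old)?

+7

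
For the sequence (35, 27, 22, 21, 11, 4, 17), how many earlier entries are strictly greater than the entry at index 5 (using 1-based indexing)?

The element at index 5 is 11.
Elements before it: 35, 27, 22, 21
Those larger than 11: 35, 27, 22, 21

4 such elements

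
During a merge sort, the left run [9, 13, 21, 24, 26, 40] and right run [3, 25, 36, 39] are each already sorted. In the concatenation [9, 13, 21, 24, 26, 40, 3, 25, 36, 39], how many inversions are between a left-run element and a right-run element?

10

Take each right-half value and tally the left-half values above it:
r = 3: 9, 13, 21, 24, 26, 40 → 6
r = 25: 26, 40 → 2
r = 36: 40 → 1
r = 39: 40 → 1
Cross-inversions: 6 + 2 + 1 + 1 = 10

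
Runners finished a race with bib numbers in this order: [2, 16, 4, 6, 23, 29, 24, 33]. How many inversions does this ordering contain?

Out-of-order pairs: 3

Count, for each position, how many later elements it exceeds:
2 → none → 0
16 → 4, 6 → 2
4 → none → 0
6 → none → 0
23 → none → 0
29 → 24 → 1
24 → none → 0
33 → none → 0
Sum: 0 + 2 + 0 + 0 + 0 + 1 + 0 + 0 = 3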